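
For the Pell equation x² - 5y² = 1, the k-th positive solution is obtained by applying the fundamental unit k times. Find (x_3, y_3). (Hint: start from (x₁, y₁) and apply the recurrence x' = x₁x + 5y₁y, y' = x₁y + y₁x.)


Step 1: Find the fundamental solution (x₁, y₁) of x² - 5y² = 1.
  Expand √5 as a continued fraction. a₀ = ⌊√5⌋ = 2; iterate m_{k+1} = d_k·a_k − m_k, d_{k+1} = (5 − m_{k+1}²)/d_k, a_{k+1} = ⌊(a₀ + m_{k+1})/d_{k+1}⌋ (starting m₀ = 0, d₀ = 1), with convergents p_k = a_k·p_{k-1} + p_{k-2}, q_k = a_k·q_{k-1} + q_{k-2} (p₋₁ = 1, q₋₁ = 0):
  k = 0: a₀ = 2; p₀/q₀ = 2/1; p₀² − 5·q₀² = 4 − 5 = -1.
  k = 1: m = 2, d = 1, a = ⌊(2 + 2)/1⌋ = 4; p/q = (4·2 + 1)/(4·1 + 0) = 9/4; p² − 5·q² = 81 − 80 = 1.
  The first convergent with p² − 5·q² = 1 gives the fundamental solution (x₁, y₁) = (9, 4).
Step 2: Apply the recurrence (x_{n+1}, y_{n+1}) = (x₁x_n + 5y₁y_n, x₁y_n + y₁x_n) repeatedly.
  From (x_1, y_1) = (9, 4): x_2 = 9·9 + 5·4·4 = 161; y_2 = 9·4 + 4·9 = 72.
  From (x_2, y_2) = (161, 72): x_3 = 9·161 + 5·4·72 = 2889; y_3 = 9·72 + 4·161 = 1292.
Step 3: Verify x_3² - 5·y_3² = 8346321 - 8346320 = 1 (should be 1). ✓

(x_1, y_1) = (9, 4); (x_3, y_3) = (2889, 1292).


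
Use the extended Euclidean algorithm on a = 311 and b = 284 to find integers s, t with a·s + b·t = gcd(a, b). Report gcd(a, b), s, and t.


Euclidean algorithm on (311, 284) — divide until remainder is 0:
  311 = 1 · 284 + 27
  284 = 10 · 27 + 14
  27 = 1 · 14 + 13
  14 = 1 · 13 + 1
  13 = 13 · 1 + 0
gcd(311, 284) = 1.
Track Bezout coefficients alongside the remainders: start with r₀ = 311 = a·1 + b·0 (s = 1, t = 0) and r₁ = 284 = a·0 + b·1 (s = 0, t = 1); each new remainder r_{k+1} = r_{k-1} − q_k·r_k inherits s_{k+1} = s_{k-1} − q_k·s_k, t_{k+1} = t_{k-1} − q_k·t_k, so r_k = a·s_k + b·t_k at every step:
  q = 1: r = 27, s = 1 − 1·0 = 1, t = 0 − 1·1 = -1  (check: 311·1 + 284·(-1) = 27)
  q = 10: r = 14, s = 0 − 10·1 = -10, t = 1 − 10·(-1) = 11  (check: 311·(-10) + 284·11 = 14)
  q = 1: r = 13, s = 1 − 1·(-10) = 11, t = -1 − 1·11 = -12  (check: 311·11 + 284·(-12) = 13)
  q = 1: r = 1, s = -10 − 1·11 = -21, t = 11 − 1·(-12) = 23  (check: 311·(-21) + 284·23 = 1)
The row with r = 1 (the gcd) gives the Bezout coefficients s = -21, t = 23.
Result: 311 · (-21) + 284 · (23) = 1.

gcd(311, 284) = 1; s = -21, t = 23 (check: 311·(-21) + 284·23 = 1).


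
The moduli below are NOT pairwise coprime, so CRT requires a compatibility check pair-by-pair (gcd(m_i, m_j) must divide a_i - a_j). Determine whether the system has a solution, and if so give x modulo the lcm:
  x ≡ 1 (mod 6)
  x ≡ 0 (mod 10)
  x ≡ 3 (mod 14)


Moduli 6, 10, 14 are not pairwise coprime, so CRT works modulo lcm(m_i) when all pairwise compatibility conditions hold.
Pairwise compatibility: gcd(m_i, m_j) must divide a_i - a_j for every pair.
Merge one congruence at a time:
  Start: x ≡ 1 (mod 6).
  Combine with x ≡ 0 (mod 10): gcd(6, 10) = 2, and 0 - 1 = -1 is NOT divisible by 2.
    ⇒ system is inconsistent (no integer solution).

No solution (the system is inconsistent).


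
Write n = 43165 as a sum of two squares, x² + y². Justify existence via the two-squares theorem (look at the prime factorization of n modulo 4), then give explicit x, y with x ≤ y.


Step 1: Factor n = 43165 = 5 · 89 · 97.
Step 2: Check the mod-4 condition on each prime factor: 5 ≡ 1 (mod 4), exponent 1; 89 ≡ 1 (mod 4), exponent 1; 97 ≡ 1 (mod 4), exponent 1.
All primes ≡ 3 (mod 4) appear to even exponent (or don't appear), so by the two-squares theorem n IS expressible as a sum of two squares.
Step 3: Build a representation. Here n = 5 · 89 · 97 is a product of primes ≡ 1 (mod 4). Each prime p ≡ 1 (mod 4) is itself a sum of two squares; find a² by testing p − a² for a perfect square:
  5: 5 − 1² = 4 = 2² ⇒ 5 = 1² + 2².
  89: 89 − 1² = 88, 89 − 2² = 85, 89 − 3² = 80, 89 − 4² = 73, 89 − 5² = 64 = 8² ⇒ 89 = 5² + 8².
  97: 97 − 1² = 96, 97 − 2² = 93, 97 − 3² = 88, 97 − 4² = 81 = 9² ⇒ 97 = 4² + 9².
  Combine using the Brahmagupta–Fibonacci identity (a² + b²)(c² + d²) = (ac − bd)² + (ad + bc)² = (ac + bd)² + (ad − bc)²:
  5 · 89 = 445: from (1² + 2²)(5² + 8²), take (1·5 − 2·8, 1·8 + 2·5) = (5 − 16, 8 + 10) = (-11, 18); dropping signs (only squares matter) gives (11, 18); check 11² + 18² = 121 + 324 = 445 ✓.
  445 · 97 = 43165: from (11² + 18²)(4² + 9²), take (11·4 − 18·9, 11·9 + 18·4) = (44 − 162, 99 + 72) = (-118, 171); dropping signs (only squares matter) gives (118, 171); check 118² + 171² = 13924 + 29241 = 43165 ✓.
Step 4: Order so x ≤ y and verify: 118² + 171² = 13924 + 29241 = 43165 = n. ✓

n = 43165 = 118² + 171² (one valid representation with x ≤ y).


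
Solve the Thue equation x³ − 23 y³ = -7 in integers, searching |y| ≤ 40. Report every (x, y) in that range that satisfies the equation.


The equation is x³ - 23y³ = -7. For fixed y, x³ = 23·y³ − 7, so a solution requires the RHS to be a perfect cube.
Strategy: iterate y from -40 to 40, compute RHS = 23·y³ − 7, and check whether it is a (positive or negative) perfect cube.
Check small values of y:
  y = 0: RHS = -7 is not a perfect cube.
  y = 1: RHS = 16 is not a perfect cube.
  y = -1: RHS = -30 is not a perfect cube.
  y = 2: RHS = 177 is not a perfect cube.
  y = -2: RHS = -191 is not a perfect cube.
  y = 3: RHS = 614 is not a perfect cube.
  y = -3: RHS = -628 is not a perfect cube.
Continuing the search up to |y| = 40 finds no solutions either.
No (x, y) in the scanned range satisfies the equation.

No integer solutions with |y| ≤ 40.


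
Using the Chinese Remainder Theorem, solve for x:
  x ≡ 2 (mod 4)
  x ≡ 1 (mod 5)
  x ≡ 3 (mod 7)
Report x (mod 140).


Moduli 4, 5, 7 are pairwise coprime; by CRT there is a unique solution modulo M = 4 · 5 · 7 = 140.
Solve pairwise, accumulating the modulus:
  Start with x ≡ 2 (mod 4).
  Combine with x ≡ 1 (mod 5): since gcd(4, 5) = 1, we get a unique residue mod 20.
    Write x = 2 + 4·t and substitute into x ≡ 1 (mod 5): 4·t ≡ 1 − 2 = -1 (mod 5).
    Reduce coefficients mod 5: 4·t ≡ 4 (mod 5).
    The inverse of 4 mod 5 is 4 (since 4·4 = 16 = 3·5 + 1), so t ≡ 4·4 = 16 ≡ 1 (mod 5).
    Then x = 2 + 4·1 = 6, valid modulo lcm(4, 5) = 20: x ≡ 6 (mod 20).
  Combine with x ≡ 3 (mod 7): since gcd(20, 7) = 1, we get a unique residue mod 140.
    Write x = 6 + 20·t and substitute into x ≡ 3 (mod 7): 20·t ≡ 3 − 6 = -3 (mod 7).
    Reduce coefficients mod 7: 6·t ≡ 4 (mod 7).
    The inverse of 6 mod 7 is 6 (since 6·6 = 36 = 5·7 + 1), so t ≡ 6·4 = 24 ≡ 3 (mod 7).
    Then x = 6 + 20·3 = 66, valid modulo lcm(20, 7) = 140: x ≡ 66 (mod 140).
Verify: 66 mod 4 = 2 ✓, 66 mod 5 = 1 ✓, 66 mod 7 = 3 ✓.

x ≡ 66 (mod 140).


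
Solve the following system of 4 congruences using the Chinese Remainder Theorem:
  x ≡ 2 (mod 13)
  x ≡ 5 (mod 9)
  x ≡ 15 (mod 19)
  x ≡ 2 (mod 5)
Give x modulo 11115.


Product of moduli M = 13 · 9 · 19 · 5 = 11115.
Merge one congruence at a time:
  Start: x ≡ 2 (mod 13).
  Combine with x ≡ 5 (mod 9); new modulus lcm = 117.
    Write x = 2 + 13·t and substitute into x ≡ 5 (mod 9): 13·t ≡ 5 − 2 = 3 (mod 9).
    Reduce coefficients mod 9: 4·t ≡ 3 (mod 9).
    The inverse of 4 mod 9 is 7 (since 4·7 = 28 = 3·9 + 1), so t ≡ 7·3 = 21 ≡ 3 (mod 9).
    Then x = 2 + 13·3 = 41, valid modulo lcm(13, 9) = 117: x ≡ 41 (mod 117).
  Combine with x ≡ 15 (mod 19); new modulus lcm = 2223.
    Write x = 41 + 117·t and substitute into x ≡ 15 (mod 19): 117·t ≡ 15 − 41 = -26 (mod 19).
    Reduce coefficients mod 19: 3·t ≡ 12 (mod 19).
    The inverse of 3 mod 19 is 13 (since 3·13 = 39 = 2·19 + 1), so t ≡ 13·12 = 156 ≡ 4 (mod 19).
    Then x = 41 + 117·4 = 509, valid modulo lcm(117, 19) = 2223: x ≡ 509 (mod 2223).
  Combine with x ≡ 2 (mod 5); new modulus lcm = 11115.
    Write x = 509 + 2223·t and substitute into x ≡ 2 (mod 5): 2223·t ≡ 2 − 509 = -507 (mod 5).
    Reduce coefficients mod 5: 3·t ≡ 3 (mod 5).
    The inverse of 3 mod 5 is 2 (since 3·2 = 6 = 1·5 + 1), so t ≡ 2·3 = 6 ≡ 1 (mod 5).
    Then x = 509 + 2223·1 = 2732, valid modulo lcm(2223, 5) = 11115: x ≡ 2732 (mod 11115).
Verify against each original: 2732 mod 13 = 2, 2732 mod 9 = 5, 2732 mod 19 = 15, 2732 mod 5 = 2.

x ≡ 2732 (mod 11115).


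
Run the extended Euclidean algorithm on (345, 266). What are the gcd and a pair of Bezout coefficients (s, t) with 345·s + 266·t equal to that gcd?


Euclidean algorithm on (345, 266) — divide until remainder is 0:
  345 = 1 · 266 + 79
  266 = 3 · 79 + 29
  79 = 2 · 29 + 21
  29 = 1 · 21 + 8
  21 = 2 · 8 + 5
  8 = 1 · 5 + 3
  5 = 1 · 3 + 2
  3 = 1 · 2 + 1
  2 = 2 · 1 + 0
gcd(345, 266) = 1.
Track Bezout coefficients alongside the remainders: start with r₀ = 345 = a·1 + b·0 (s = 1, t = 0) and r₁ = 266 = a·0 + b·1 (s = 0, t = 1); each new remainder r_{k+1} = r_{k-1} − q_k·r_k inherits s_{k+1} = s_{k-1} − q_k·s_k, t_{k+1} = t_{k-1} − q_k·t_k, so r_k = a·s_k + b·t_k at every step:
  q = 1: r = 79, s = 1 − 1·0 = 1, t = 0 − 1·1 = -1  (check: 345·1 + 266·(-1) = 79)
  q = 3: r = 29, s = 0 − 3·1 = -3, t = 1 − 3·(-1) = 4  (check: 345·(-3) + 266·4 = 29)
  q = 2: r = 21, s = 1 − 2·(-3) = 7, t = -1 − 2·4 = -9  (check: 345·7 + 266·(-9) = 21)
  q = 1: r = 8, s = -3 − 1·7 = -10, t = 4 − 1·(-9) = 13  (check: 345·(-10) + 266·13 = 8)
  q = 2: r = 5, s = 7 − 2·(-10) = 27, t = -9 − 2·13 = -35  (check: 345·27 + 266·(-35) = 5)
  q = 1: r = 3, s = -10 − 1·27 = -37, t = 13 − 1·(-35) = 48  (check: 345·(-37) + 266·48 = 3)
  q = 1: r = 2, s = 27 − 1·(-37) = 64, t = -35 − 1·48 = -83  (check: 345·64 + 266·(-83) = 2)
  q = 1: r = 1, s = -37 − 1·64 = -101, t = 48 − 1·(-83) = 131  (check: 345·(-101) + 266·131 = 1)
The row with r = 1 (the gcd) gives the Bezout coefficients s = -101, t = 131.
Result: 345 · (-101) + 266 · (131) = 1.

gcd(345, 266) = 1; s = -101, t = 131 (check: 345·(-101) + 266·131 = 1).


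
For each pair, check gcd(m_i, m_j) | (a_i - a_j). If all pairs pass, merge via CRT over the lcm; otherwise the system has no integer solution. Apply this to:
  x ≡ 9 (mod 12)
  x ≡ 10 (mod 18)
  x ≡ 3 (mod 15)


Moduli 12, 18, 15 are not pairwise coprime, so CRT works modulo lcm(m_i) when all pairwise compatibility conditions hold.
Pairwise compatibility: gcd(m_i, m_j) must divide a_i - a_j for every pair.
Merge one congruence at a time:
  Start: x ≡ 9 (mod 12).
  Combine with x ≡ 10 (mod 18): gcd(12, 18) = 6, and 10 - 9 = 1 is NOT divisible by 6.
    ⇒ system is inconsistent (no integer solution).

No solution (the system is inconsistent).


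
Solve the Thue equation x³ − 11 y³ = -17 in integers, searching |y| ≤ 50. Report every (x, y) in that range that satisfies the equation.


The equation is x³ - 11y³ = -17. For fixed y, x³ = 11·y³ − 17, so a solution requires the RHS to be a perfect cube.
Strategy: iterate y from -50 to 50, compute RHS = 11·y³ − 17, and check whether it is a (positive or negative) perfect cube.
Check small values of y:
  y = 0: RHS = -17 is not a perfect cube.
  y = 1: RHS = -6 is not a perfect cube.
  y = -1: RHS = -28 is not a perfect cube.
  y = 2: RHS = 71 is not a perfect cube.
  y = -2: RHS = -105 is not a perfect cube.
  y = 3: RHS = 280 is not a perfect cube.
  y = -3: RHS = -314 is not a perfect cube.
Continuing the search up to |y| = 50 finds no solutions either.
No (x, y) in the scanned range satisfies the equation.

No integer solutions with |y| ≤ 50.


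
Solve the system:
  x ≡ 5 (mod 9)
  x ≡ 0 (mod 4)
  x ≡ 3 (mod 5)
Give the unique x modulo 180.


Moduli 9, 4, 5 are pairwise coprime; by CRT there is a unique solution modulo M = 9 · 4 · 5 = 180.
Solve pairwise, accumulating the modulus:
  Start with x ≡ 5 (mod 9).
  Combine with x ≡ 0 (mod 4): since gcd(9, 4) = 1, we get a unique residue mod 36.
    Write x = 5 + 9·t and substitute into x ≡ 0 (mod 4): 9·t ≡ 0 − 5 = -5 (mod 4).
    Reduce coefficients mod 4: 1·t ≡ 3 (mod 4).
    So t ≡ 3 (mod 4).
    Then x = 5 + 9·3 = 32, valid modulo lcm(9, 4) = 36: x ≡ 32 (mod 36).
  Combine with x ≡ 3 (mod 5): since gcd(36, 5) = 1, we get a unique residue mod 180.
    Write x = 32 + 36·t and substitute into x ≡ 3 (mod 5): 36·t ≡ 3 − 32 = -29 (mod 5).
    Reduce coefficients mod 5: 1·t ≡ 1 (mod 5).
    So t ≡ 1 (mod 5).
    Then x = 32 + 36·1 = 68, valid modulo lcm(36, 5) = 180: x ≡ 68 (mod 180).
Verify: 68 mod 9 = 5 ✓, 68 mod 4 = 0 ✓, 68 mod 5 = 3 ✓.

x ≡ 68 (mod 180).


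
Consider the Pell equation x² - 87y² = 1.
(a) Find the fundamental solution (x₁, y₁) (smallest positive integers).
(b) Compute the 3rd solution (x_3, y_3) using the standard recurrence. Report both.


Step 1: Find the fundamental solution (x₁, y₁) of x² - 87y² = 1.
  Expand √87 as a continued fraction. a₀ = ⌊√87⌋ = 9; iterate m_{k+1} = d_k·a_k − m_k, d_{k+1} = (87 − m_{k+1}²)/d_k, a_{k+1} = ⌊(a₀ + m_{k+1})/d_{k+1}⌋ (starting m₀ = 0, d₀ = 1), with convergents p_k = a_k·p_{k-1} + p_{k-2}, q_k = a_k·q_{k-1} + q_{k-2} (p₋₁ = 1, q₋₁ = 0):
  k = 0: a₀ = 9; p₀/q₀ = 9/1; p₀² − 87·q₀² = 81 − 87 = -6.
  k = 1: m = 9, d = 6, a = ⌊(9 + 9)/6⌋ = 3; p/q = (3·9 + 1)/(3·1 + 0) = 28/3; p² − 87·q² = 784 − 783 = 1.
  The first convergent with p² − 87·q² = 1 gives the fundamental solution (x₁, y₁) = (28, 3).
Step 2: Apply the recurrence (x_{n+1}, y_{n+1}) = (x₁x_n + 87y₁y_n, x₁y_n + y₁x_n) repeatedly.
  From (x_1, y_1) = (28, 3): x_2 = 28·28 + 87·3·3 = 1567; y_2 = 28·3 + 3·28 = 168.
  From (x_2, y_2) = (1567, 168): x_3 = 28·1567 + 87·3·168 = 87724; y_3 = 28·168 + 3·1567 = 9405.
Step 3: Verify x_3² - 87·y_3² = 7695500176 - 7695500175 = 1 (should be 1). ✓

(x_1, y_1) = (28, 3); (x_3, y_3) = (87724, 9405).


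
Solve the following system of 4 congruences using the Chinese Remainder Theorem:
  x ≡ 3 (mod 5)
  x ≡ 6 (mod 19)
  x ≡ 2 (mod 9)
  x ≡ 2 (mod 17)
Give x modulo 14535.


Product of moduli M = 5 · 19 · 9 · 17 = 14535.
Merge one congruence at a time:
  Start: x ≡ 3 (mod 5).
  Combine with x ≡ 6 (mod 19); new modulus lcm = 95.
    Write x = 3 + 5·t and substitute into x ≡ 6 (mod 19): 5·t ≡ 6 − 3 = 3 (mod 19).
    The inverse of 5 mod 19 is 4 (since 5·4 = 20 = 1·19 + 1), so t ≡ 4·3 = 12 ≡ 12 (mod 19).
    Then x = 3 + 5·12 = 63, valid modulo lcm(5, 19) = 95: x ≡ 63 (mod 95).
  Combine with x ≡ 2 (mod 9); new modulus lcm = 855.
    Write x = 63 + 95·t and substitute into x ≡ 2 (mod 9): 95·t ≡ 2 − 63 = -61 (mod 9).
    Reduce coefficients mod 9: 5·t ≡ 2 (mod 9).
    The inverse of 5 mod 9 is 2 (since 5·2 = 10 = 1·9 + 1), so t ≡ 2·2 = 4 ≡ 4 (mod 9).
    Then x = 63 + 95·4 = 443, valid modulo lcm(95, 9) = 855: x ≡ 443 (mod 855).
  Combine with x ≡ 2 (mod 17); new modulus lcm = 14535.
    Write x = 443 + 855·t and substitute into x ≡ 2 (mod 17): 855·t ≡ 2 − 443 = -441 (mod 17).
    Reduce coefficients mod 17: 5·t ≡ 1 (mod 17).
    The inverse of 5 mod 17 is 7 (since 5·7 = 35 = 2·17 + 1), so t ≡ 7·1 = 7 ≡ 7 (mod 17).
    Then x = 443 + 855·7 = 6428, valid modulo lcm(855, 17) = 14535: x ≡ 6428 (mod 14535).
Verify against each original: 6428 mod 5 = 3, 6428 mod 19 = 6, 6428 mod 9 = 2, 6428 mod 17 = 2.

x ≡ 6428 (mod 14535).


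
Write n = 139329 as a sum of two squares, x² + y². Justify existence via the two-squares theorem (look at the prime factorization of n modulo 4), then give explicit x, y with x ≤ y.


Step 1: Factor n = 139329 = 3^2 · 113 · 137.
Step 2: Check the mod-4 condition on each prime factor: 3 ≡ 3 (mod 4), exponent 2 (must be even); 113 ≡ 1 (mod 4), exponent 1; 137 ≡ 1 (mod 4), exponent 1.
All primes ≡ 3 (mod 4) appear to even exponent (or don't appear), so by the two-squares theorem n IS expressible as a sum of two squares.
Step 3: Build a representation. Group n = k² · m with k = 3 and m = 113 · 137 = 15481 (a product of primes ≡ 1 (mod 4)); a representation of m scales to one of n via (k·x)² + (k·y)² = k²(x² + y²). Each prime p ≡ 1 (mod 4) is itself a sum of two squares; find a² by testing p − a² for a perfect square:
  113: 113 − 1² = 112, 113 − 2² = 109, 113 − 3² = 104, 113 − 4² = 97, 113 − 5² = 88, 113 − 6² = 77, 113 − 7² = 64 = 8² ⇒ 113 = 7² + 8².
  137: 137 − 1² = 136, 137 − 2² = 133, 137 − 3² = 128, 137 − 4² = 121 = 11² ⇒ 137 = 4² + 11².
  Combine using the Brahmagupta–Fibonacci identity (a² + b²)(c² + d²) = (ac − bd)² + (ad + bc)² = (ac + bd)² + (ad − bc)²:
  113 · 137 = 15481: from (7² + 8²)(4² + 11²), take (7·4 − 8·11, 7·11 + 8·4) = (28 − 88, 77 + 32) = (-60, 109); dropping signs (only squares matter) gives (60, 109); check 60² + 109² = 3600 + 11881 = 15481 ✓.
  Scale by k = 3: (3·60, 3·109) = (180, 327).
Step 4: Order so x ≤ y and verify: 180² + 327² = 32400 + 106929 = 139329 = n. ✓

n = 139329 = 180² + 327² (one valid representation with x ≤ y).


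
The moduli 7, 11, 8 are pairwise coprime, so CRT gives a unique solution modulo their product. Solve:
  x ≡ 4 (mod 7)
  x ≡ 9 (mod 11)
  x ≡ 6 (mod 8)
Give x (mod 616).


Moduli 7, 11, 8 are pairwise coprime; by CRT there is a unique solution modulo M = 7 · 11 · 8 = 616.
Solve pairwise, accumulating the modulus:
  Start with x ≡ 4 (mod 7).
  Combine with x ≡ 9 (mod 11): since gcd(7, 11) = 1, we get a unique residue mod 77.
    Write x = 4 + 7·t and substitute into x ≡ 9 (mod 11): 7·t ≡ 9 − 4 = 5 (mod 11).
    The inverse of 7 mod 11 is 8 (since 7·8 = 56 = 5·11 + 1), so t ≡ 8·5 = 40 ≡ 7 (mod 11).
    Then x = 4 + 7·7 = 53, valid modulo lcm(7, 11) = 77: x ≡ 53 (mod 77).
  Combine with x ≡ 6 (mod 8): since gcd(77, 8) = 1, we get a unique residue mod 616.
    Write x = 53 + 77·t and substitute into x ≡ 6 (mod 8): 77·t ≡ 6 − 53 = -47 (mod 8).
    Reduce coefficients mod 8: 5·t ≡ 1 (mod 8).
    The inverse of 5 mod 8 is 5 (since 5·5 = 25 = 3·8 + 1), so t ≡ 5·1 = 5 ≡ 5 (mod 8).
    Then x = 53 + 77·5 = 438, valid modulo lcm(77, 8) = 616: x ≡ 438 (mod 616).
Verify: 438 mod 7 = 4 ✓, 438 mod 11 = 9 ✓, 438 mod 8 = 6 ✓.

x ≡ 438 (mod 616).


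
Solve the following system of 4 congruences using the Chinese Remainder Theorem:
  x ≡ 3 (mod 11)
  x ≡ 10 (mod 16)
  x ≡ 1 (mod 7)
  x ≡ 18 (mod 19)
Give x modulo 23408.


Product of moduli M = 11 · 16 · 7 · 19 = 23408.
Merge one congruence at a time:
  Start: x ≡ 3 (mod 11).
  Combine with x ≡ 10 (mod 16); new modulus lcm = 176.
    Write x = 3 + 11·t and substitute into x ≡ 10 (mod 16): 11·t ≡ 10 − 3 = 7 (mod 16).
    The inverse of 11 mod 16 is 3 (since 11·3 = 33 = 2·16 + 1), so t ≡ 3·7 = 21 ≡ 5 (mod 16).
    Then x = 3 + 11·5 = 58, valid modulo lcm(11, 16) = 176: x ≡ 58 (mod 176).
  Combine with x ≡ 1 (mod 7); new modulus lcm = 1232.
    Write x = 58 + 176·t and substitute into x ≡ 1 (mod 7): 176·t ≡ 1 − 58 = -57 (mod 7).
    Reduce coefficients mod 7: 1·t ≡ 6 (mod 7).
    So t ≡ 6 (mod 7).
    Then x = 58 + 176·6 = 1114, valid modulo lcm(176, 7) = 1232: x ≡ 1114 (mod 1232).
  Combine with x ≡ 18 (mod 19); new modulus lcm = 23408.
    Write x = 1114 + 1232·t and substitute into x ≡ 18 (mod 19): 1232·t ≡ 18 − 1114 = -1096 (mod 19).
    Reduce coefficients mod 19: 16·t ≡ 6 (mod 19).
    The inverse of 16 mod 19 is 6 (since 16·6 = 96 = 5·19 + 1), so t ≡ 6·6 = 36 ≡ 17 (mod 19).
    Then x = 1114 + 1232·17 = 22058, valid modulo lcm(1232, 19) = 23408: x ≡ 22058 (mod 23408).
Verify against each original: 22058 mod 11 = 3, 22058 mod 16 = 10, 22058 mod 7 = 1, 22058 mod 19 = 18.

x ≡ 22058 (mod 23408).


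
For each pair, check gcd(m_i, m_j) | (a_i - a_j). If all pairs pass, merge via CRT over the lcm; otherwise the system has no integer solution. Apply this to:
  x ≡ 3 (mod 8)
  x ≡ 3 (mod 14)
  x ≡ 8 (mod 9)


Moduli 8, 14, 9 are not pairwise coprime, so CRT works modulo lcm(m_i) when all pairwise compatibility conditions hold.
Pairwise compatibility: gcd(m_i, m_j) must divide a_i - a_j for every pair.
Merge one congruence at a time:
  Start: x ≡ 3 (mod 8).
  Combine with x ≡ 3 (mod 14): gcd(8, 14) = 2; 3 - 3 = 0, which IS divisible by 2, so compatible.
    Write x = 3 + 8·t and substitute into x ≡ 3 (mod 14): 8·t ≡ 3 − 3 = 0 (mod 14).
    Divide the congruence (and modulus) by g = 2: 4·t ≡ 0 (mod 7).
    The inverse of 4 mod 7 is 2 (since 4·2 = 8 = 1·7 + 1), so t ≡ 2·0 = 0 ≡ 0 (mod 7).
    Then x = 3 + 8·0 = 3, valid modulo lcm(8, 14) = 56: x ≡ 3 (mod 56).
  Combine with x ≡ 8 (mod 9): gcd(56, 9) = 1; 8 - 3 = 5, which IS divisible by 1, so compatible.
    Write x = 3 + 56·t and substitute into x ≡ 8 (mod 9): 56·t ≡ 8 − 3 = 5 (mod 9).
    Reduce coefficients mod 9: 2·t ≡ 5 (mod 9).
    The inverse of 2 mod 9 is 5 (since 2·5 = 10 = 1·9 + 1), so t ≡ 5·5 = 25 ≡ 7 (mod 9).
    Then x = 3 + 56·7 = 395, valid modulo lcm(56, 9) = 504: x ≡ 395 (mod 504).
Verify: 395 mod 8 = 3, 395 mod 14 = 3, 395 mod 9 = 8.

x ≡ 395 (mod 504).


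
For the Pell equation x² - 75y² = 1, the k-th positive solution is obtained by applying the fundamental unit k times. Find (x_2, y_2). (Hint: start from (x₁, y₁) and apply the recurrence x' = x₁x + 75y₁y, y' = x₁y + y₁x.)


Step 1: Find the fundamental solution (x₁, y₁) of x² - 75y² = 1.
  Expand √75 as a continued fraction. a₀ = ⌊√75⌋ = 8; iterate m_{k+1} = d_k·a_k − m_k, d_{k+1} = (75 − m_{k+1}²)/d_k, a_{k+1} = ⌊(a₀ + m_{k+1})/d_{k+1}⌋ (starting m₀ = 0, d₀ = 1), with convergents p_k = a_k·p_{k-1} + p_{k-2}, q_k = a_k·q_{k-1} + q_{k-2} (p₋₁ = 1, q₋₁ = 0):
  k = 0: a₀ = 8; p₀/q₀ = 8/1; p₀² − 75·q₀² = 64 − 75 = -11.
  k = 1: m = 8, d = 11, a = ⌊(8 + 8)/11⌋ = 1; p/q = (1·8 + 1)/(1·1 + 0) = 9/1; p² − 75·q² = 81 − 75 = 6.
  k = 2: m = 3, d = 6, a = ⌊(8 + 3)/6⌋ = 1; p/q = (1·9 + 8)/(1·1 + 1) = 17/2; p² − 75·q² = 289 − 300 = -11.
  k = 3: m = 3, d = 11, a = ⌊(8 + 3)/11⌋ = 1; p/q = (1·17 + 9)/(1·2 + 1) = 26/3; p² − 75·q² = 676 − 675 = 1.
  The first convergent with p² − 75·q² = 1 gives the fundamental solution (x₁, y₁) = (26, 3).
Step 2: Apply the recurrence (x_{n+1}, y_{n+1}) = (x₁x_n + 75y₁y_n, x₁y_n + y₁x_n) repeatedly.
  From (x_1, y_1) = (26, 3): x_2 = 26·26 + 75·3·3 = 1351; y_2 = 26·3 + 3·26 = 156.
Step 3: Verify x_2² - 75·y_2² = 1825201 - 1825200 = 1 (should be 1). ✓

(x_1, y_1) = (26, 3); (x_2, y_2) = (1351, 156).


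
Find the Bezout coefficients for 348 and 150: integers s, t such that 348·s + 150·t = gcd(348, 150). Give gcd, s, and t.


Euclidean algorithm on (348, 150) — divide until remainder is 0:
  348 = 2 · 150 + 48
  150 = 3 · 48 + 6
  48 = 8 · 6 + 0
gcd(348, 150) = 6.
Track Bezout coefficients alongside the remainders: start with r₀ = 348 = a·1 + b·0 (s = 1, t = 0) and r₁ = 150 = a·0 + b·1 (s = 0, t = 1); each new remainder r_{k+1} = r_{k-1} − q_k·r_k inherits s_{k+1} = s_{k-1} − q_k·s_k, t_{k+1} = t_{k-1} − q_k·t_k, so r_k = a·s_k + b·t_k at every step:
  q = 2: r = 48, s = 1 − 2·0 = 1, t = 0 − 2·1 = -2  (check: 348·1 + 150·(-2) = 48)
  q = 3: r = 6, s = 0 − 3·1 = -3, t = 1 − 3·(-2) = 7  (check: 348·(-3) + 150·7 = 6)
The row with r = 6 (the gcd) gives the Bezout coefficients s = -3, t = 7.
Result: 348 · (-3) + 150 · (7) = 6.

gcd(348, 150) = 6; s = -3, t = 7 (check: 348·(-3) + 150·7 = 6).


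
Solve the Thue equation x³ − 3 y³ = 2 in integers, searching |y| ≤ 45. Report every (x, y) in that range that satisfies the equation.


The equation is x³ - 3y³ = 2. For fixed y, x³ = 3·y³ + 2, so a solution requires the RHS to be a perfect cube.
Strategy: iterate y from -45 to 45, compute RHS = 3·y³ + 2, and check whether it is a (positive or negative) perfect cube.
Check small values of y:
  y = 0: RHS = 2 is not a perfect cube.
  y = 1: RHS = 5 is not a perfect cube.
  y = -1: RHS = -1 = (-1)³ ⇒ x = -1 works.
  y = 2: RHS = 26 is not a perfect cube.
  y = -2: RHS = -22 is not a perfect cube.
  y = 3: RHS = 83 is not a perfect cube.
  y = -3: RHS = -79 is not a perfect cube.
Continuing the search up to |y| = 45 finds no further solutions beyond those listed.
Collected solutions: (-1, -1).

Solutions (with |y| ≤ 45): (-1, -1).


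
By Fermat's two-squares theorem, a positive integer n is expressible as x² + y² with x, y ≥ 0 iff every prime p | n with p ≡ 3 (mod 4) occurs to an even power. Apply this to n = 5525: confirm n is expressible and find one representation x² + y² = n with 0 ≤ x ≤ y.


Step 1: Factor n = 5525 = 5^2 · 13 · 17.
Step 2: Check the mod-4 condition on each prime factor: 5 ≡ 1 (mod 4), exponent 2; 13 ≡ 1 (mod 4), exponent 1; 17 ≡ 1 (mod 4), exponent 1.
All primes ≡ 3 (mod 4) appear to even exponent (or don't appear), so by the two-squares theorem n IS expressible as a sum of two squares.
Step 3: Build a representation. Group n = k² · m with k = 5 and m = 13 · 17 = 221 (a product of primes ≡ 1 (mod 4)); a representation of m scales to one of n via (k·x)² + (k·y)² = k²(x² + y²). Each prime p ≡ 1 (mod 4) is itself a sum of two squares; find a² by testing p − a² for a perfect square:
  13: 13 − 1² = 12, 13 − 2² = 9 = 3² ⇒ 13 = 2² + 3².
  17: 17 − 1² = 16 = 4² ⇒ 17 = 1² + 4².
  Combine using the Brahmagupta–Fibonacci identity (a² + b²)(c² + d²) = (ac − bd)² + (ad + bc)² = (ac + bd)² + (ad − bc)²:
  13 · 17 = 221: from (2² + 3²)(1² + 4²), take (2·1 − 3·4, 2·4 + 3·1) = (2 − 12, 8 + 3) = (-10, 11); dropping signs (only squares matter) gives (10, 11); check 10² + 11² = 100 + 121 = 221 ✓.
  Scale by k = 5: (5·10, 5·11) = (50, 55).
Step 4: Order so x ≤ y and verify: 50² + 55² = 2500 + 3025 = 5525 = n. ✓

n = 5525 = 50² + 55² (one valid representation with x ≤ y).


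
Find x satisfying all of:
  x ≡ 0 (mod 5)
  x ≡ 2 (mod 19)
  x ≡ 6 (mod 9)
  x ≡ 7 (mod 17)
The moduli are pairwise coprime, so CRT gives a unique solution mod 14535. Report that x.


Product of moduli M = 5 · 19 · 9 · 17 = 14535.
Merge one congruence at a time:
  Start: x ≡ 0 (mod 5).
  Combine with x ≡ 2 (mod 19); new modulus lcm = 95.
    Write x = 0 + 5·t and substitute into x ≡ 2 (mod 19): 5·t ≡ 2 − 0 = 2 (mod 19).
    The inverse of 5 mod 19 is 4 (since 5·4 = 20 = 1·19 + 1), so t ≡ 4·2 = 8 ≡ 8 (mod 19).
    Then x = 0 + 5·8 = 40, valid modulo lcm(5, 19) = 95: x ≡ 40 (mod 95).
  Combine with x ≡ 6 (mod 9); new modulus lcm = 855.
    Write x = 40 + 95·t and substitute into x ≡ 6 (mod 9): 95·t ≡ 6 − 40 = -34 (mod 9).
    Reduce coefficients mod 9: 5·t ≡ 2 (mod 9).
    The inverse of 5 mod 9 is 2 (since 5·2 = 10 = 1·9 + 1), so t ≡ 2·2 = 4 ≡ 4 (mod 9).
    Then x = 40 + 95·4 = 420, valid modulo lcm(95, 9) = 855: x ≡ 420 (mod 855).
  Combine with x ≡ 7 (mod 17); new modulus lcm = 14535.
    Write x = 420 + 855·t and substitute into x ≡ 7 (mod 17): 855·t ≡ 7 − 420 = -413 (mod 17).
    Reduce coefficients mod 17: 5·t ≡ 12 (mod 17).
    The inverse of 5 mod 17 is 7 (since 5·7 = 35 = 2·17 + 1), so t ≡ 7·12 = 84 ≡ 16 (mod 17).
    Then x = 420 + 855·16 = 14100, valid modulo lcm(855, 17) = 14535: x ≡ 14100 (mod 14535).
Verify against each original: 14100 mod 5 = 0, 14100 mod 19 = 2, 14100 mod 9 = 6, 14100 mod 17 = 7.

x ≡ 14100 (mod 14535).


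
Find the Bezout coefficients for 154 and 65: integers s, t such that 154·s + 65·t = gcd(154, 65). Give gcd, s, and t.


Euclidean algorithm on (154, 65) — divide until remainder is 0:
  154 = 2 · 65 + 24
  65 = 2 · 24 + 17
  24 = 1 · 17 + 7
  17 = 2 · 7 + 3
  7 = 2 · 3 + 1
  3 = 3 · 1 + 0
gcd(154, 65) = 1.
Track Bezout coefficients alongside the remainders: start with r₀ = 154 = a·1 + b·0 (s = 1, t = 0) and r₁ = 65 = a·0 + b·1 (s = 0, t = 1); each new remainder r_{k+1} = r_{k-1} − q_k·r_k inherits s_{k+1} = s_{k-1} − q_k·s_k, t_{k+1} = t_{k-1} − q_k·t_k, so r_k = a·s_k + b·t_k at every step:
  q = 2: r = 24, s = 1 − 2·0 = 1, t = 0 − 2·1 = -2  (check: 154·1 + 65·(-2) = 24)
  q = 2: r = 17, s = 0 − 2·1 = -2, t = 1 − 2·(-2) = 5  (check: 154·(-2) + 65·5 = 17)
  q = 1: r = 7, s = 1 − 1·(-2) = 3, t = -2 − 1·5 = -7  (check: 154·3 + 65·(-7) = 7)
  q = 2: r = 3, s = -2 − 2·3 = -8, t = 5 − 2·(-7) = 19  (check: 154·(-8) + 65·19 = 3)
  q = 2: r = 1, s = 3 − 2·(-8) = 19, t = -7 − 2·19 = -45  (check: 154·19 + 65·(-45) = 1)
The row with r = 1 (the gcd) gives the Bezout coefficients s = 19, t = -45.
Result: 154 · (19) + 65 · (-45) = 1.

gcd(154, 65) = 1; s = 19, t = -45 (check: 154·19 + 65·(-45) = 1).


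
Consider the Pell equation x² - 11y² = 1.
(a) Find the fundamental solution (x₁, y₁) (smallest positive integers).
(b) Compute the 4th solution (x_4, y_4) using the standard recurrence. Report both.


Step 1: Find the fundamental solution (x₁, y₁) of x² - 11y² = 1.
  Expand √11 as a continued fraction. a₀ = ⌊√11⌋ = 3; iterate m_{k+1} = d_k·a_k − m_k, d_{k+1} = (11 − m_{k+1}²)/d_k, a_{k+1} = ⌊(a₀ + m_{k+1})/d_{k+1}⌋ (starting m₀ = 0, d₀ = 1), with convergents p_k = a_k·p_{k-1} + p_{k-2}, q_k = a_k·q_{k-1} + q_{k-2} (p₋₁ = 1, q₋₁ = 0):
  k = 0: a₀ = 3; p₀/q₀ = 3/1; p₀² − 11·q₀² = 9 − 11 = -2.
  k = 1: m = 3, d = 2, a = ⌊(3 + 3)/2⌋ = 3; p/q = (3·3 + 1)/(3·1 + 0) = 10/3; p² − 11·q² = 100 − 99 = 1.
  The first convergent with p² − 11·q² = 1 gives the fundamental solution (x₁, y₁) = (10, 3).
Step 2: Apply the recurrence (x_{n+1}, y_{n+1}) = (x₁x_n + 11y₁y_n, x₁y_n + y₁x_n) repeatedly.
  From (x_1, y_1) = (10, 3): x_2 = 10·10 + 11·3·3 = 199; y_2 = 10·3 + 3·10 = 60.
  From (x_2, y_2) = (199, 60): x_3 = 10·199 + 11·3·60 = 3970; y_3 = 10·60 + 3·199 = 1197.
  From (x_3, y_3) = (3970, 1197): x_4 = 10·3970 + 11·3·1197 = 79201; y_4 = 10·1197 + 3·3970 = 23880.
Step 3: Verify x_4² - 11·y_4² = 6272798401 - 6272798400 = 1 (should be 1). ✓

(x_1, y_1) = (10, 3); (x_4, y_4) = (79201, 23880).


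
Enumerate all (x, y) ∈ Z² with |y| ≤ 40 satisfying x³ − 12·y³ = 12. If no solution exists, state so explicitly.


The equation is x³ - 12y³ = 12. For fixed y, x³ = 12·y³ + 12, so a solution requires the RHS to be a perfect cube.
Strategy: iterate y from -40 to 40, compute RHS = 12·y³ + 12, and check whether it is a (positive or negative) perfect cube.
Check small values of y:
  y = 0: RHS = 12 is not a perfect cube.
  y = 1: RHS = 24 is not a perfect cube.
  y = -1: RHS = 0 = (0)³ ⇒ x = 0 works.
  y = 2: RHS = 108 is not a perfect cube.
  y = -2: RHS = -84 is not a perfect cube.
  y = 3: RHS = 336 is not a perfect cube.
  y = -3: RHS = -312 is not a perfect cube.
Continuing the search up to |y| = 40 finds no further solutions beyond those listed.
Collected solutions: (0, -1).

Solutions (with |y| ≤ 40): (0, -1).


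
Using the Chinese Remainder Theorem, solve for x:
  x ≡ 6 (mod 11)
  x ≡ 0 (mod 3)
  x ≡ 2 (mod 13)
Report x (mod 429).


Moduli 11, 3, 13 are pairwise coprime; by CRT there is a unique solution modulo M = 11 · 3 · 13 = 429.
Solve pairwise, accumulating the modulus:
  Start with x ≡ 6 (mod 11).
  Combine with x ≡ 0 (mod 3): since gcd(11, 3) = 1, we get a unique residue mod 33.
    Write x = 6 + 11·t and substitute into x ≡ 0 (mod 3): 11·t ≡ 0 − 6 = -6 (mod 3).
    Reduce coefficients mod 3: 2·t ≡ 0 (mod 3).
    The inverse of 2 mod 3 is 2 (since 2·2 = 4 = 1·3 + 1), so t ≡ 2·0 = 0 ≡ 0 (mod 3).
    Then x = 6 + 11·0 = 6, valid modulo lcm(11, 3) = 33: x ≡ 6 (mod 33).
  Combine with x ≡ 2 (mod 13): since gcd(33, 13) = 1, we get a unique residue mod 429.
    Write x = 6 + 33·t and substitute into x ≡ 2 (mod 13): 33·t ≡ 2 − 6 = -4 (mod 13).
    Reduce coefficients mod 13: 7·t ≡ 9 (mod 13).
    The inverse of 7 mod 13 is 2 (since 7·2 = 14 = 1·13 + 1), so t ≡ 2·9 = 18 ≡ 5 (mod 13).
    Then x = 6 + 33·5 = 171, valid modulo lcm(33, 13) = 429: x ≡ 171 (mod 429).
Verify: 171 mod 11 = 6 ✓, 171 mod 3 = 0 ✓, 171 mod 13 = 2 ✓.

x ≡ 171 (mod 429).


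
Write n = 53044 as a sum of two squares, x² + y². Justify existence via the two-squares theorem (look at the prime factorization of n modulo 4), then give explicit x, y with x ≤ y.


Step 1: Factor n = 53044 = 2^2 · 89 · 149.
Step 2: Check the mod-4 condition on each prime factor: 2 = 2 (special); 89 ≡ 1 (mod 4), exponent 1; 149 ≡ 1 (mod 4), exponent 1.
All primes ≡ 3 (mod 4) appear to even exponent (or don't appear), so by the two-squares theorem n IS expressible as a sum of two squares.
Step 3: Build a representation. Group n = k² · m with k = 2 and m = 89 · 149 = 13261 (a product of primes ≡ 1 (mod 4)); a representation of m scales to one of n via (k·x)² + (k·y)² = k²(x² + y²). Each prime p ≡ 1 (mod 4) is itself a sum of two squares; find a² by testing p − a² for a perfect square:
  89: 89 − 1² = 88, 89 − 2² = 85, 89 − 3² = 80, 89 − 4² = 73, 89 − 5² = 64 = 8² ⇒ 89 = 5² + 8².
  149: 149 − 1² = 148, 149 − 2² = 145, 149 − 3² = 140, 149 − 4² = 133, 149 − 5² = 124, 149 − 6² = 113, 149 − 7² = 100 = 10² ⇒ 149 = 7² + 10².
  Combine using the Brahmagupta–Fibonacci identity (a² + b²)(c² + d²) = (ac − bd)² + (ad + bc)² = (ac + bd)² + (ad − bc)²:
  89 · 149 = 13261: from (5² + 8²)(7² + 10²), take (5·7 − 8·10, 5·10 + 8·7) = (35 − 80, 50 + 56) = (-45, 106); dropping signs (only squares matter) gives (45, 106); check 45² + 106² = 2025 + 11236 = 13261 ✓.
  Scale by k = 2: (2·45, 2·106) = (90, 212).
Step 4: Order so x ≤ y and verify: 90² + 212² = 8100 + 44944 = 53044 = n. ✓

n = 53044 = 90² + 212² (one valid representation with x ≤ y).


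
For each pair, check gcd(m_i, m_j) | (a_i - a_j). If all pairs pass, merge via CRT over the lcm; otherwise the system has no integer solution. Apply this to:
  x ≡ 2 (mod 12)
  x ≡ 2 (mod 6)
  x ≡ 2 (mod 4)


Moduli 12, 6, 4 are not pairwise coprime, so CRT works modulo lcm(m_i) when all pairwise compatibility conditions hold.
Pairwise compatibility: gcd(m_i, m_j) must divide a_i - a_j for every pair.
Merge one congruence at a time:
  Start: x ≡ 2 (mod 12).
  Combine with x ≡ 2 (mod 6): gcd(12, 6) = 6; 2 - 2 = 0, which IS divisible by 6, so compatible.
    Write x = 2 + 12·t and substitute into x ≡ 2 (mod 6): 12·t ≡ 2 − 2 = 0 (mod 6).
    Divide the congruence (and modulus) by g = 6: 2·t ≡ 0 (mod 1).
    Modulo 1 every t works; take t = 0.
    Then x = 2 + 12·0 = 2, valid modulo lcm(12, 6) = 12: x ≡ 2 (mod 12).
  Combine with x ≡ 2 (mod 4): gcd(12, 4) = 4; 2 - 2 = 0, which IS divisible by 4, so compatible.
    Write x = 2 + 12·t and substitute into x ≡ 2 (mod 4): 12·t ≡ 2 − 2 = 0 (mod 4).
    Divide the congruence (and modulus) by g = 4: 3·t ≡ 0 (mod 1).
    Modulo 1 every t works; take t = 0.
    Then x = 2 + 12·0 = 2, valid modulo lcm(12, 4) = 12: x ≡ 2 (mod 12).
Verify: 2 mod 12 = 2, 2 mod 6 = 2, 2 mod 4 = 2.

x ≡ 2 (mod 12).


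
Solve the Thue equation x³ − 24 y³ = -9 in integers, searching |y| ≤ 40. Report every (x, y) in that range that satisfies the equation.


The equation is x³ - 24y³ = -9. For fixed y, x³ = 24·y³ − 9, so a solution requires the RHS to be a perfect cube.
Strategy: iterate y from -40 to 40, compute RHS = 24·y³ − 9, and check whether it is a (positive or negative) perfect cube.
Check small values of y:
  y = 0: RHS = -9 is not a perfect cube.
  y = 1: RHS = 15 is not a perfect cube.
  y = -1: RHS = -33 is not a perfect cube.
  y = 2: RHS = 183 is not a perfect cube.
  y = -2: RHS = -201 is not a perfect cube.
  y = 3: RHS = 639 is not a perfect cube.
  y = -3: RHS = -657 is not a perfect cube.
Continuing the search up to |y| = 40 finds no solutions either.
No (x, y) in the scanned range satisfies the equation.

No integer solutions with |y| ≤ 40.


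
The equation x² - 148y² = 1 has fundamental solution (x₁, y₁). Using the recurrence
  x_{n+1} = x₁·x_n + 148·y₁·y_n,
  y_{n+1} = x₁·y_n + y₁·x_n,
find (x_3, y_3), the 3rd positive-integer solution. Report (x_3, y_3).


Step 1: Find the fundamental solution (x₁, y₁) of x² - 148y² = 1.
  Expand √148 as a continued fraction. a₀ = ⌊√148⌋ = 12; iterate m_{k+1} = d_k·a_k − m_k, d_{k+1} = (148 − m_{k+1}²)/d_k, a_{k+1} = ⌊(a₀ + m_{k+1})/d_{k+1}⌋ (starting m₀ = 0, d₀ = 1), with convergents p_k = a_k·p_{k-1} + p_{k-2}, q_k = a_k·q_{k-1} + q_{k-2} (p₋₁ = 1, q₋₁ = 0):
  k = 0: a₀ = 12; p₀/q₀ = 12/1; p₀² − 148·q₀² = 144 − 148 = -4.
  k = 1: m = 12, d = 4, a = ⌊(12 + 12)/4⌋ = 6; p/q = (6·12 + 1)/(6·1 + 0) = 73/6; p² − 148·q² = 5329 − 5328 = 1.
  The first convergent with p² − 148·q² = 1 gives the fundamental solution (x₁, y₁) = (73, 6).
Step 2: Apply the recurrence (x_{n+1}, y_{n+1}) = (x₁x_n + 148y₁y_n, x₁y_n + y₁x_n) repeatedly.
  From (x_1, y_1) = (73, 6): x_2 = 73·73 + 148·6·6 = 10657; y_2 = 73·6 + 6·73 = 876.
  From (x_2, y_2) = (10657, 876): x_3 = 73·10657 + 148·6·876 = 1555849; y_3 = 73·876 + 6·10657 = 127890.
Step 3: Verify x_3² - 148·y_3² = 2420666110801 - 2420666110800 = 1 (should be 1). ✓

(x_1, y_1) = (73, 6); (x_3, y_3) = (1555849, 127890).


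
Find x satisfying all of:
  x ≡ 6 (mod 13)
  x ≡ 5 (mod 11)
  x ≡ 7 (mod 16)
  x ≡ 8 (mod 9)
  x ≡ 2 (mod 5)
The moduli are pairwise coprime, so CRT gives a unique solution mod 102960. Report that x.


Product of moduli M = 13 · 11 · 16 · 9 · 5 = 102960.
Merge one congruence at a time:
  Start: x ≡ 6 (mod 13).
  Combine with x ≡ 5 (mod 11); new modulus lcm = 143.
    Write x = 6 + 13·t and substitute into x ≡ 5 (mod 11): 13·t ≡ 5 − 6 = -1 (mod 11).
    Reduce coefficients mod 11: 2·t ≡ 10 (mod 11).
    The inverse of 2 mod 11 is 6 (since 2·6 = 12 = 1·11 + 1), so t ≡ 6·10 = 60 ≡ 5 (mod 11).
    Then x = 6 + 13·5 = 71, valid modulo lcm(13, 11) = 143: x ≡ 71 (mod 143).
  Combine with x ≡ 7 (mod 16); new modulus lcm = 2288.
    Write x = 71 + 143·t and substitute into x ≡ 7 (mod 16): 143·t ≡ 7 − 71 = -64 (mod 16).
    Reduce coefficients mod 16: 15·t ≡ 0 (mod 16).
    The inverse of 15 mod 16 is 15 (since 15·15 = 225 = 14·16 + 1), so t ≡ 15·0 = 0 ≡ 0 (mod 16).
    Then x = 71 + 143·0 = 71, valid modulo lcm(143, 16) = 2288: x ≡ 71 (mod 2288).
  Combine with x ≡ 8 (mod 9); new modulus lcm = 20592.
    Write x = 71 + 2288·t and substitute into x ≡ 8 (mod 9): 2288·t ≡ 8 − 71 = -63 (mod 9).
    Reduce coefficients mod 9: 2·t ≡ 0 (mod 9).
    The inverse of 2 mod 9 is 5 (since 2·5 = 10 = 1·9 + 1), so t ≡ 5·0 = 0 ≡ 0 (mod 9).
    Then x = 71 + 2288·0 = 71, valid modulo lcm(2288, 9) = 20592: x ≡ 71 (mod 20592).
  Combine with x ≡ 2 (mod 5); new modulus lcm = 102960.
    Write x = 71 + 20592·t and substitute into x ≡ 2 (mod 5): 20592·t ≡ 2 − 71 = -69 (mod 5).
    Reduce coefficients mod 5: 2·t ≡ 1 (mod 5).
    The inverse of 2 mod 5 is 3 (since 2·3 = 6 = 1·5 + 1), so t ≡ 3·1 = 3 ≡ 3 (mod 5).
    Then x = 71 + 20592·3 = 61847, valid modulo lcm(20592, 5) = 102960: x ≡ 61847 (mod 102960).
Verify against each original: 61847 mod 13 = 6, 61847 mod 11 = 5, 61847 mod 16 = 7, 61847 mod 9 = 8, 61847 mod 5 = 2.

x ≡ 61847 (mod 102960).


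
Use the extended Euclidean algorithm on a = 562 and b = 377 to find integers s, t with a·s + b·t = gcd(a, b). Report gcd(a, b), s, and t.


Euclidean algorithm on (562, 377) — divide until remainder is 0:
  562 = 1 · 377 + 185
  377 = 2 · 185 + 7
  185 = 26 · 7 + 3
  7 = 2 · 3 + 1
  3 = 3 · 1 + 0
gcd(562, 377) = 1.
Track Bezout coefficients alongside the remainders: start with r₀ = 562 = a·1 + b·0 (s = 1, t = 0) and r₁ = 377 = a·0 + b·1 (s = 0, t = 1); each new remainder r_{k+1} = r_{k-1} − q_k·r_k inherits s_{k+1} = s_{k-1} − q_k·s_k, t_{k+1} = t_{k-1} − q_k·t_k, so r_k = a·s_k + b·t_k at every step:
  q = 1: r = 185, s = 1 − 1·0 = 1, t = 0 − 1·1 = -1  (check: 562·1 + 377·(-1) = 185)
  q = 2: r = 7, s = 0 − 2·1 = -2, t = 1 − 2·(-1) = 3  (check: 562·(-2) + 377·3 = 7)
  q = 26: r = 3, s = 1 − 26·(-2) = 53, t = -1 − 26·3 = -79  (check: 562·53 + 377·(-79) = 3)
  q = 2: r = 1, s = -2 − 2·53 = -108, t = 3 − 2·(-79) = 161  (check: 562·(-108) + 377·161 = 1)
The row with r = 1 (the gcd) gives the Bezout coefficients s = -108, t = 161.
Result: 562 · (-108) + 377 · (161) = 1.

gcd(562, 377) = 1; s = -108, t = 161 (check: 562·(-108) + 377·161 = 1).
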